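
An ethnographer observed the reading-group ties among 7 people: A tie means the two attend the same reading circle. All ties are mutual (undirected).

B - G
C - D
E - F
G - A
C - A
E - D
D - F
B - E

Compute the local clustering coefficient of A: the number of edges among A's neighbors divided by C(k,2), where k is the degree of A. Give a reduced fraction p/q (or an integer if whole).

0

A's neighbors: C and G (k = 2).
Possible neighbor pairs: C(2,2) = 1. Edges among them: none → e = 0.
Clustering(A) = 0/1.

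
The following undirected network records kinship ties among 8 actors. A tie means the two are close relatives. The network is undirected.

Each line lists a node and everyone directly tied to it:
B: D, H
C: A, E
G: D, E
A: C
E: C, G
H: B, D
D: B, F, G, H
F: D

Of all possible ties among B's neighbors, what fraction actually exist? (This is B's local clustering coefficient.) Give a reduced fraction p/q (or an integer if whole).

B's neighbors: D and H (k = 2).
Possible neighbor pairs: C(2,2) = 1. Edges among them: D–H → e = 1.
Clustering(B) = 1/1.

1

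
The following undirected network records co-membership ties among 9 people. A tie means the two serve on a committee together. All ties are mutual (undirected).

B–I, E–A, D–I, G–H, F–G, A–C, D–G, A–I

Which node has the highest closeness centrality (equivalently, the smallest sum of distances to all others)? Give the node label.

I

Farness (sum of distances to all others) for each node — A:18, B:22, C:25, D:16, E:25, F:26, G:19, H:26, I:15.
The smallest farness is 15, for I, so I has the highest closeness.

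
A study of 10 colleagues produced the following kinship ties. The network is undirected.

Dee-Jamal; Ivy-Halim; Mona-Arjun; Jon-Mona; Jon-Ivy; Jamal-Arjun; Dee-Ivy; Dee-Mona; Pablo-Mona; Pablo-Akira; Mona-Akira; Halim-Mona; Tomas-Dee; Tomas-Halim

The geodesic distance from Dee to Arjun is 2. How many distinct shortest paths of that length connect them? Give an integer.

The shortest distance is 2. The length-2 paths are: Dee–Mona–Arjun; Dee–Jamal–Arjun.
That gives 2 distinct shortest paths.

2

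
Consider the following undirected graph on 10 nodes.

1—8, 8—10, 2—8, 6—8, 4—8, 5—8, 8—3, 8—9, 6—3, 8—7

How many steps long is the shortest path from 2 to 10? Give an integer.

2

One shortest route is 2 – 8 – 10, which uses 2 edges, and 2 and 10 are not directly tied, so nothing shorter exists. So d(2,10) = 2.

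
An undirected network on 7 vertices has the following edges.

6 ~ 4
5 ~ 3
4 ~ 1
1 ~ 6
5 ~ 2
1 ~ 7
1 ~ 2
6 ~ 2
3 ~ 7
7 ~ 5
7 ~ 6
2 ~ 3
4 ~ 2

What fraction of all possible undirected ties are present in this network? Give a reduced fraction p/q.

There are 13 edges and 7 nodes, so the maximum possible is C(7,2) = 21.
Density = 13/21.

13/21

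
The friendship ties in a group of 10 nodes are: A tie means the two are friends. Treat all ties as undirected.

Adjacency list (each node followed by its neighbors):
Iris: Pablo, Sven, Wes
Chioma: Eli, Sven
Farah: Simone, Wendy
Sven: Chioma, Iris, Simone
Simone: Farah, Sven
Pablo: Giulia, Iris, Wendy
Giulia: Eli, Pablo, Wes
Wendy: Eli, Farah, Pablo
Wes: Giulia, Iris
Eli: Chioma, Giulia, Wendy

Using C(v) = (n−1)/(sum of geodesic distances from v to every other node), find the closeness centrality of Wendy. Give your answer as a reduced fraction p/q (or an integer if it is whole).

Distances from Wendy: Chioma:2, Eli:1, Farah:1, Giulia:2, Iris:2, Pablo:1, Simone:2, Sven:3, Wes:3. Sum = 17.
n = 10, so closeness = 9/17.

9/17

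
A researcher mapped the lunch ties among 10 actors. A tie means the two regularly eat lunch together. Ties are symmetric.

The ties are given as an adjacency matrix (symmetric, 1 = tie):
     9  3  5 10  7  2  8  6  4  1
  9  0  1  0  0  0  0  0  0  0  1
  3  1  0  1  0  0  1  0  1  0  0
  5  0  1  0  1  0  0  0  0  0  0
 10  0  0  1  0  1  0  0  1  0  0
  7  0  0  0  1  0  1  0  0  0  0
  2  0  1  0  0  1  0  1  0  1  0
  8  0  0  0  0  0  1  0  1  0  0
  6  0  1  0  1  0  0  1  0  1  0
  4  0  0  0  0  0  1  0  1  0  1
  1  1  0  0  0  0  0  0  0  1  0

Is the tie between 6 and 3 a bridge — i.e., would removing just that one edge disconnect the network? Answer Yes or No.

No

Even without that edge, 6 still reaches 3 via 6 – 10 – 5 – 3, so the network stays connected. Not a bridge.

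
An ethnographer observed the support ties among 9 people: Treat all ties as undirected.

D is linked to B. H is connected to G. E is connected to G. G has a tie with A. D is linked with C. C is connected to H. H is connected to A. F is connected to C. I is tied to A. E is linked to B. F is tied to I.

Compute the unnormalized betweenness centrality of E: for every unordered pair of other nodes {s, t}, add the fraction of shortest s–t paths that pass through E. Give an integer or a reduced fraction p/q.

7/2

Pairs whose geodesics pass through E — B–G: 1; B–H: 1/2; B–A: 1; B–I: 1/2; G–D: 1/2.
All other pairs contribute 0.
Summing the contributions gives betweenness(E) = 7/2.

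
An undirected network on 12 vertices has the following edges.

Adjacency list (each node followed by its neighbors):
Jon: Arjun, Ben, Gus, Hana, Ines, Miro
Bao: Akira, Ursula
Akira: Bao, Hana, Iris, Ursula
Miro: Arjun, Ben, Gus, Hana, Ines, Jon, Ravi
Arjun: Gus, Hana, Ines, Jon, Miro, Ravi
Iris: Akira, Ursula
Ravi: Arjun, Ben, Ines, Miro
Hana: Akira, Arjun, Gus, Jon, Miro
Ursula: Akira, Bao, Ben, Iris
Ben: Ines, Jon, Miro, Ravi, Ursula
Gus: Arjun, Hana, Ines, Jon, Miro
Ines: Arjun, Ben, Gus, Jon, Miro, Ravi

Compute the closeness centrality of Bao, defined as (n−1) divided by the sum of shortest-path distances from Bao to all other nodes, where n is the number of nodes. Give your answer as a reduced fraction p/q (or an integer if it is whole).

Distances from Bao: Akira:1, Arjun:3, Ben:2, Gus:3, Hana:2, Ines:3, Iris:2, Jon:3, Miro:3, Ravi:3, Ursula:1. Sum = 26.
n = 12, so closeness = 11/26.

11/26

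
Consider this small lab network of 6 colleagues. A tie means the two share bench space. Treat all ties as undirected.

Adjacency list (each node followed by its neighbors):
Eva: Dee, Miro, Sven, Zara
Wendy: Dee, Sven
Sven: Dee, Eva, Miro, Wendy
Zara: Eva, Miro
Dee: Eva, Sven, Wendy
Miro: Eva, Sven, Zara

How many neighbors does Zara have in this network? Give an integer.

2

Zara is directly tied to Eva and Miro. That is 2 neighbors, so the degree of Zara is 2.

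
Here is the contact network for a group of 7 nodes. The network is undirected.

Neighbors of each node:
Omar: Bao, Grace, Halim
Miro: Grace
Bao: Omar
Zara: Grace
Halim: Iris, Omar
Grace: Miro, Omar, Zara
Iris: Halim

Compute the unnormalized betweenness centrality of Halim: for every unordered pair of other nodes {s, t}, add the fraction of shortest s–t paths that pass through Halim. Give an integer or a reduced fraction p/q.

5

Pairs whose geodesics pass through Halim — Iris–Miro: 1; Iris–Grace: 1; Iris–Bao: 1; Iris–Zara: 1; Iris–Omar: 1.
All other pairs contribute 0.
Summing the contributions gives betweenness(Halim) = 5.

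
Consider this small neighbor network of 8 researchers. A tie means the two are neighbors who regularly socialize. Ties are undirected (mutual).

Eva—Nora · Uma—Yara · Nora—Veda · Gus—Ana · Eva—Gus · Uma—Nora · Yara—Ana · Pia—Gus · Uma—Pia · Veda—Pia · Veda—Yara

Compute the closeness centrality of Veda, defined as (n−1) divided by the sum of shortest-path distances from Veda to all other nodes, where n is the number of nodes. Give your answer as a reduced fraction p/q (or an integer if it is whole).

Distances from Veda: Ana:2, Eva:2, Gus:2, Nora:1, Pia:1, Uma:2, Yara:1. Sum = 11.
n = 8, so closeness = 7/11.

7/11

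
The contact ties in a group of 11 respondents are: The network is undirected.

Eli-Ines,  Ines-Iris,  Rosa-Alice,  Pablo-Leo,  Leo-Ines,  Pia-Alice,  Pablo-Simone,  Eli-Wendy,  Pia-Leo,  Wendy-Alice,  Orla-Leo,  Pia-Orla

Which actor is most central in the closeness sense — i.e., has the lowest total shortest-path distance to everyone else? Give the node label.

Farness (sum of distances to all others) for each node — Alice:23, Eli:24, Ines:21, Iris:30, Leo:18, Orla:23, Pablo:25, Pia:20, Rosa:32, Simone:34, Wendy:26.
The smallest farness is 18, for Leo, so Leo has the highest closeness.

Leo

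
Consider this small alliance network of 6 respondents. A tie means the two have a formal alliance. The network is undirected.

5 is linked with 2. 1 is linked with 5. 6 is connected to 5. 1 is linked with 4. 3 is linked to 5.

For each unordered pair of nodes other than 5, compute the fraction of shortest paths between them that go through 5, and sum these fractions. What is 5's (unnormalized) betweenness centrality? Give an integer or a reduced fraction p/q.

Pairs whose geodesics pass through 5 — 1–3: 1; 1–6: 1; 1–2: 1; 4–3: 1; 4–6: 1; 4–2: 1; 3–6: 1; 3–2: 1; 6–2: 1.
All other pairs contribute 0.
Summing the contributions gives betweenness(5) = 9.

9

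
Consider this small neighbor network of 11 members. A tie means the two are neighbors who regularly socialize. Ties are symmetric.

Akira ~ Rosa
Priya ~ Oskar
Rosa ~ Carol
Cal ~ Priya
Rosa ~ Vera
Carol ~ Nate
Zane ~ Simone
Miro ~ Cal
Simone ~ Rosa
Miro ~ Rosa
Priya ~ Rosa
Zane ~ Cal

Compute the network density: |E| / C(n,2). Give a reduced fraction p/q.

There are 12 edges and 11 nodes, so the maximum possible is C(11,2) = 55.
Density = 12/55.

12/55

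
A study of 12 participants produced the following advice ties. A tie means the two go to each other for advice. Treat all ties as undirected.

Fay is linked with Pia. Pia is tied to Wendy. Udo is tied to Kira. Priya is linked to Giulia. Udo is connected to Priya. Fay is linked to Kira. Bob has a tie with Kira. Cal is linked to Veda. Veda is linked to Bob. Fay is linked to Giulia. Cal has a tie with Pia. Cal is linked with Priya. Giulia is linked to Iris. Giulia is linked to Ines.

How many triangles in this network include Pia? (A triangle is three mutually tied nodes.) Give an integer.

Pia's neighbors are Cal, Fay, and Wendy, but none of them are tied to each other, so no triangle contains Pia.

0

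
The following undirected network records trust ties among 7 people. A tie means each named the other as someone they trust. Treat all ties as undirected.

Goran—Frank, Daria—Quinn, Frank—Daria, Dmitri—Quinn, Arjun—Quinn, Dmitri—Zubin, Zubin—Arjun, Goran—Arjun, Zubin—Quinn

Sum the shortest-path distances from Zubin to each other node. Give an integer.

Distances from Zubin: Arjun:1, Daria:2, Dmitri:1, Frank:3, Goran:2, Quinn:1.
Sum = 1 + 2 + 1 + 3 + 2 + 1 = 10.

10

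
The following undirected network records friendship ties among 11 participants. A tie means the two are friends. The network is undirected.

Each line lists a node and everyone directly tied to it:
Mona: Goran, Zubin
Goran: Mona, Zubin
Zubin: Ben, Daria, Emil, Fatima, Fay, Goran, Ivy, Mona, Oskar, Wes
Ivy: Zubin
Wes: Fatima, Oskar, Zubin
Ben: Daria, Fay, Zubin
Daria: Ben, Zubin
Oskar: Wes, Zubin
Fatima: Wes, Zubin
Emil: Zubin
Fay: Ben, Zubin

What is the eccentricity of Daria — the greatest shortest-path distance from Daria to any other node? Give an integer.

Distances from Daria: Ben:1, Emil:2, Fatima:2, Fay:2, Goran:2, Ivy:2, Mona:2, Oskar:2, Wes:2, Zubin:1.
The largest is 2 (to Ivy, Fatima, Goran, Wes, Mona, Emil, Fay, and Oskar), so the eccentricity of Daria is 2.

2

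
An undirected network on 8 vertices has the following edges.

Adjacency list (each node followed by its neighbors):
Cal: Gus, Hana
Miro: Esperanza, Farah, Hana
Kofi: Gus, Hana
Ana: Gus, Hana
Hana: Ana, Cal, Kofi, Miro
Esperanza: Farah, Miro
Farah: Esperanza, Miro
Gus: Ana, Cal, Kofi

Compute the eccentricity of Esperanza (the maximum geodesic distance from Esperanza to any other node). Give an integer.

Distances from Esperanza: Ana:3, Cal:3, Farah:1, Gus:4, Hana:2, Kofi:3, Miro:1.
The largest is 4 (to Gus), so the eccentricity of Esperanza is 4.

4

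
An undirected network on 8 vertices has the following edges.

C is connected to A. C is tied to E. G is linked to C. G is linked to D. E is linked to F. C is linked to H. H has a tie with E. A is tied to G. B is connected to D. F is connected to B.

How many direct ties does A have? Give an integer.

2

A is directly tied to C and G. That is 2 neighbors, so the degree of A is 2.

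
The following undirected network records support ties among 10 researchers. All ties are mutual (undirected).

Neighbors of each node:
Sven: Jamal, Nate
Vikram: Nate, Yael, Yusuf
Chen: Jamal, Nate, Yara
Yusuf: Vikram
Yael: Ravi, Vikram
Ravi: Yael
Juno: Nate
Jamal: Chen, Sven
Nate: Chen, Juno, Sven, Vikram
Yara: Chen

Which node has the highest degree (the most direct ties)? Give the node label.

Degrees — Chen:3, Jamal:2, Juno:1, Nate:4, Ravi:1, Sven:2, Vikram:3, Yael:2, Yara:1, Yusuf:1.
The maximum is 4, attained only by Nate.

Nate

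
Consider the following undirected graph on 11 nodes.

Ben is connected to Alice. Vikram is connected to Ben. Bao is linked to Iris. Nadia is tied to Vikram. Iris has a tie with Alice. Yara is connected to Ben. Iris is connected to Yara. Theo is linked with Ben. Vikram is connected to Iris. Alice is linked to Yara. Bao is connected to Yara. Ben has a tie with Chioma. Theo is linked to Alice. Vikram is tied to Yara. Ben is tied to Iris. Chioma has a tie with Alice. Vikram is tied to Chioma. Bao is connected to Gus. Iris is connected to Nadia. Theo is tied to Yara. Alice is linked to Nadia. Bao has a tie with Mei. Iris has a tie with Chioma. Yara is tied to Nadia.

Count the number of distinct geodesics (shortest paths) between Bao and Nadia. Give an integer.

2

The shortest distance is 2. The length-2 paths are: Bao–Iris–Nadia; Bao–Yara–Nadia.
That gives 2 distinct shortest paths.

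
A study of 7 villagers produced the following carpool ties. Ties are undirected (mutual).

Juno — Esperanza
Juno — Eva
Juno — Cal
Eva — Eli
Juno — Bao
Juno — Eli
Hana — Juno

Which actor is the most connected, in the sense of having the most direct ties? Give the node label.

Juno

Degrees — Bao:1, Cal:1, Eli:2, Esperanza:1, Eva:2, Hana:1, Juno:6.
The maximum is 6, attained only by Juno.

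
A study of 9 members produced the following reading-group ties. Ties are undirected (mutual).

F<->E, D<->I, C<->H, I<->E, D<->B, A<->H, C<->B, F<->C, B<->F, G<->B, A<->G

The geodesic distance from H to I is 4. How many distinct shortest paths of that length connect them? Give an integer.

2

The shortest distance is 4. The length-4 paths are: H–C–F–E–I; H–C–B–D–I.
That gives 2 distinct shortest paths.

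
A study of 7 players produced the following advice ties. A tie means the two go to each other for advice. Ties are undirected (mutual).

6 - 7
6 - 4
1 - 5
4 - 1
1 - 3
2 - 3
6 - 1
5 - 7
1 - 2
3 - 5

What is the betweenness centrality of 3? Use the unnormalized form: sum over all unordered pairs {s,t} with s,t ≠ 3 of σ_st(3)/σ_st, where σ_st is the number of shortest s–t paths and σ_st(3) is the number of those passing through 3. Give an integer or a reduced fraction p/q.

5/6

Pairs whose geodesics pass through 3 — 7–2: 1/3; 5–2: 1/2.
All other pairs contribute 0.
Summing the contributions gives betweenness(3) = 5/6.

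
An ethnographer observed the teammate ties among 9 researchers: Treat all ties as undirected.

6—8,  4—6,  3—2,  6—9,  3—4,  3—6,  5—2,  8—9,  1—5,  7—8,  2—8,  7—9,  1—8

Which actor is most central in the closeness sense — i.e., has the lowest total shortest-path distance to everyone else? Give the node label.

Farness (sum of distances to all others) for each node — 1:16, 2:13, 3:15, 4:17, 5:18, 6:13, 7:17, 8:11, 9:14.
The smallest farness is 11, for 8, so 8 has the highest closeness.

8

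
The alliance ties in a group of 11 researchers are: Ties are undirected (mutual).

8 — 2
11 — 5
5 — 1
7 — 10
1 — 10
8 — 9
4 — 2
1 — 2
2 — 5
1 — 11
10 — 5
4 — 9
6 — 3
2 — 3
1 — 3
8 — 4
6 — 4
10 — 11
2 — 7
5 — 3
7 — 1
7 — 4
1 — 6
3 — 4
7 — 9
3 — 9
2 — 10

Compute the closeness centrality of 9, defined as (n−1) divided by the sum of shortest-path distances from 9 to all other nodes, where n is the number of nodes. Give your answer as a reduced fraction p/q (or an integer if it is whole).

10/17

Distances from 9: 1:2, 2:2, 3:1, 4:1, 5:2, 6:2, 7:1, 8:1, 10:2, 11:3. Sum = 17.
n = 11, so closeness = 10/17.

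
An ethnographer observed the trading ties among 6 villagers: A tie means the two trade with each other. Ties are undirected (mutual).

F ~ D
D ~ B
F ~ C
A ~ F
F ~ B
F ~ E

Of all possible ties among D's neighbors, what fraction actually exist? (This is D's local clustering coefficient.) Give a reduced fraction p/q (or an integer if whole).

1

D's neighbors: B and F (k = 2).
Possible neighbor pairs: C(2,2) = 1. Edges among them: B–F → e = 1.
Clustering(D) = 1/1.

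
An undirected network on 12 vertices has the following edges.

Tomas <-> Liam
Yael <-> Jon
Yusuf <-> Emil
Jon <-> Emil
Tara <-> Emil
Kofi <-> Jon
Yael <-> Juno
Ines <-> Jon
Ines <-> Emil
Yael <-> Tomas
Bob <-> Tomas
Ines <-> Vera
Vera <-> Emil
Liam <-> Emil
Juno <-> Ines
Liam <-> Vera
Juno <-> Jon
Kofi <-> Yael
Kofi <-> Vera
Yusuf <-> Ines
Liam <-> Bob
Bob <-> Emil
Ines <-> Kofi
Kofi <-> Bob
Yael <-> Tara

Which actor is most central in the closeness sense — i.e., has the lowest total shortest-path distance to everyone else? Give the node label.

Emil

Farness (sum of distances to all others) for each node — Bob:19, Emil:15, Ines:17, Jon:17, Juno:21, Kofi:17, Liam:19, Tara:20, Tomas:21, Vera:18, Yael:18, Yusuf:22.
The smallest farness is 15, for Emil, so Emil has the highest closeness.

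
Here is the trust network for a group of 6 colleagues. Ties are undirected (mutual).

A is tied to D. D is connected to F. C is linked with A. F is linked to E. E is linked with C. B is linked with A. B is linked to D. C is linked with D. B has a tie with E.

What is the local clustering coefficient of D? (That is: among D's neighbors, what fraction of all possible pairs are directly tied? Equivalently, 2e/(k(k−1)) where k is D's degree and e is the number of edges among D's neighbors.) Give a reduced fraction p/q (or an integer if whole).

1/3

D's neighbors: A, B, C, and F (k = 4).
Possible neighbor pairs: C(4,2) = 6. Edges among them: A–B, A–C → e = 2.
Clustering(D) = 2/6 = 1/3.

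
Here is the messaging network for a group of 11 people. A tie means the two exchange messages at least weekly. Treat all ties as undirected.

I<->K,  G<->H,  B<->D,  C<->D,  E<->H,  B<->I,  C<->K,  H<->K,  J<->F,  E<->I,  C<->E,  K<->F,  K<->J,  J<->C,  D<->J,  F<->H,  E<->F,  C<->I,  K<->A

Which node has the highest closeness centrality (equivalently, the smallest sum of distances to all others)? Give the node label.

K

Farness (sum of distances to all others) for each node — A:23, B:23, C:16, D:21, E:17, F:17, G:27, H:18, I:17, J:17, K:14.
The smallest farness is 14, for K, so K has the highest closeness.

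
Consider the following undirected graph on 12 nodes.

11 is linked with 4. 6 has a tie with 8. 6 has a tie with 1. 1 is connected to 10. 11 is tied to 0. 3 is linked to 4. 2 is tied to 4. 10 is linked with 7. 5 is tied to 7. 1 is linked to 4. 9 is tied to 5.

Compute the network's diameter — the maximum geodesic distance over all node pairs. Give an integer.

Eccentricity of each node (its greatest distance to any other): 0:7, 1:4, 2:6, 3:6, 4:5, 5:6, 6:5, 7:5, 8:6, 9:7, 10:4, 11:6.
The maximum eccentricity is 7, realized for instance by the pair 0–9 via 0 – 11 – 4 – 1 – 10 – 7 – 5 – 9. So the diameter is 7.

7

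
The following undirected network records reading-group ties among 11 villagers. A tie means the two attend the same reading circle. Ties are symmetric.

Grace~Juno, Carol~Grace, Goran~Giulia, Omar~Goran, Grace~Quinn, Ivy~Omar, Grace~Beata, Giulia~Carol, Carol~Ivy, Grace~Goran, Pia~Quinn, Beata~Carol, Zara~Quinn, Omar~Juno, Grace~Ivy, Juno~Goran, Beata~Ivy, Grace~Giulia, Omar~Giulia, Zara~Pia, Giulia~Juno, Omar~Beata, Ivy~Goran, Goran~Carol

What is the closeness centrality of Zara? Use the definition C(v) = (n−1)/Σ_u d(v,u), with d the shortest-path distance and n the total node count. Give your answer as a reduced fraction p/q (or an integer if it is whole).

Distances from Zara: Beata:3, Carol:3, Giulia:3, Goran:3, Grace:2, Ivy:3, Juno:3, Omar:4, Pia:1, Quinn:1. Sum = 26.
n = 11, so closeness = 10/26 = 5/13.

5/13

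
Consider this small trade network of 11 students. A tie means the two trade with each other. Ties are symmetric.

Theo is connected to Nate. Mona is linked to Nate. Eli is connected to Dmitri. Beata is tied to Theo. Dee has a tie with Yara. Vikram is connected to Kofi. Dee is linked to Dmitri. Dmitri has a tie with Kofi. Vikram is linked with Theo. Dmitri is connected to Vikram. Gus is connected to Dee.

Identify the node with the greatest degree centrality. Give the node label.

Degrees — Beata:1, Dee:3, Dmitri:4, Eli:1, Gus:1, Kofi:2, Mona:1, Nate:2, Theo:3, Vikram:3, Yara:1.
The maximum is 4, attained only by Dmitri.

Dmitri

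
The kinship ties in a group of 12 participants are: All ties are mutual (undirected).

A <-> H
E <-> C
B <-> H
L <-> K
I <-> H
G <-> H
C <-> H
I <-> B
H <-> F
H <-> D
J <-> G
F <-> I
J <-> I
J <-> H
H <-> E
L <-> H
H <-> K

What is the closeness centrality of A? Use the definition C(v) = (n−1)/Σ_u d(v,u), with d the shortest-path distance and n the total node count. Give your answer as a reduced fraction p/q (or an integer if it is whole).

Distances from A: B:2, C:2, D:2, E:2, F:2, G:2, H:1, I:2, J:2, K:2, L:2. Sum = 21.
n = 12, so closeness = 11/21.

11/21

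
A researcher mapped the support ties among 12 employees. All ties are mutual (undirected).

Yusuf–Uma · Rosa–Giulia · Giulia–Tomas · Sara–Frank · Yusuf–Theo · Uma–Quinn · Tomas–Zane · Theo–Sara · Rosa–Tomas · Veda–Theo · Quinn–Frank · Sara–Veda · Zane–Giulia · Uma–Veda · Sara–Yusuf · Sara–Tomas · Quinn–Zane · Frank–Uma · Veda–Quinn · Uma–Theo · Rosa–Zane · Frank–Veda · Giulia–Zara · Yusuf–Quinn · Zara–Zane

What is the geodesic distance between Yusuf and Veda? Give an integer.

One shortest route is Yusuf – Quinn – Veda, which uses 2 edges, and Yusuf and Veda are not directly tied, so nothing shorter exists. So d(Yusuf,Veda) = 2.

2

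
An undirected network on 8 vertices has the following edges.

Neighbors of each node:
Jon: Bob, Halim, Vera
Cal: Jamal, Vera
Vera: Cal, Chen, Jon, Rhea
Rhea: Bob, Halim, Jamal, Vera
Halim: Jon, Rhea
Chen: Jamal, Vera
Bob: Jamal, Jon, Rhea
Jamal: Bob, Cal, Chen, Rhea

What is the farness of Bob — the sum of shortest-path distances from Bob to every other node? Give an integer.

11

Distances from Bob: Cal:2, Chen:2, Halim:2, Jamal:1, Jon:1, Rhea:1, Vera:2.
Sum = 2 + 2 + 2 + 1 + 1 + 1 + 2 = 11.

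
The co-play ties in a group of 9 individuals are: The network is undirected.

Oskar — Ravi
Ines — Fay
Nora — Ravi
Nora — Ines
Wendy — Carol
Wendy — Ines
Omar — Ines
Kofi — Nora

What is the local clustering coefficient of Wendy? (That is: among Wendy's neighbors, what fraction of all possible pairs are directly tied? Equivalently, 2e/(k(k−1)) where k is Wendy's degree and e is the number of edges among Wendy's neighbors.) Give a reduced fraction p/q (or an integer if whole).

0

Wendy's neighbors: Carol and Ines (k = 2).
Possible neighbor pairs: C(2,2) = 1. Edges among them: none → e = 0.
Clustering(Wendy) = 0/1.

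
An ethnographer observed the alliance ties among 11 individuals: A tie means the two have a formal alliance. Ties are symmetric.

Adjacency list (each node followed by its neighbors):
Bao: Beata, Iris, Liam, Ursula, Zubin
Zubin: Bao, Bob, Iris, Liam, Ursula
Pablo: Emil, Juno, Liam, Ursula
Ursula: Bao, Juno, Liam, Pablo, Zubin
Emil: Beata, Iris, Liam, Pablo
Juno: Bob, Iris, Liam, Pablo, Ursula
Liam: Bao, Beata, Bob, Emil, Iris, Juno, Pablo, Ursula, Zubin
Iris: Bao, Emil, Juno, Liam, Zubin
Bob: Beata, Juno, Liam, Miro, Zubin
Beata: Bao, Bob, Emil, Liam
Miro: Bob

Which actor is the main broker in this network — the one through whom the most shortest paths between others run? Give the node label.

Bob

Unnormalized betweenness of each node: Bao:17/12, Beata:2, Bob:121/12, Emil:7/6, Iris:7/4, Juno:35/12, Liam:10, Miro:0, Pablo:5/6, Ursula:19/12, Zubin:9/4.
Bob has the largest value, 121/12, making it the main broker — the node through which the most shortest paths run.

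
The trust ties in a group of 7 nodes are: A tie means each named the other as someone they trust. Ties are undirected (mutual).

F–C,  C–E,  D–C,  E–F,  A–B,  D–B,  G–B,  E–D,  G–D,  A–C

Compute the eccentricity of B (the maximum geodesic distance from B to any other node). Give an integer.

Distances from B: A:1, C:2, D:1, E:2, F:3, G:1.
The largest is 3 (to F), so the eccentricity of B is 3.

3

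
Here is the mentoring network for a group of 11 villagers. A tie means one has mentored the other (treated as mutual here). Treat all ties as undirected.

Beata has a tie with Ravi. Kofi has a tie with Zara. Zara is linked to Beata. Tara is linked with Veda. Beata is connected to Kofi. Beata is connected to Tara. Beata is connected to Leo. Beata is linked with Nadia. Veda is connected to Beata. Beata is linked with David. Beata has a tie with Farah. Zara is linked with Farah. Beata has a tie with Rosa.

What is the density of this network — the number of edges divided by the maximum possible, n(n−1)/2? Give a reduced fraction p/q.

13/55

There are 13 edges and 11 nodes, so the maximum possible is C(11,2) = 55.
Density = 13/55.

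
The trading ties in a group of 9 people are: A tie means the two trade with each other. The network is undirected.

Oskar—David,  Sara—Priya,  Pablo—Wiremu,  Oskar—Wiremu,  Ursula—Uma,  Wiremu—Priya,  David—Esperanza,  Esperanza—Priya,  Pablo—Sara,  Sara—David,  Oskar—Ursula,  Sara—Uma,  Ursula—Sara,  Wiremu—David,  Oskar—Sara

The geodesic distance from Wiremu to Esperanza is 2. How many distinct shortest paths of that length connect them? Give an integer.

2

The shortest distance is 2. The length-2 paths are: Wiremu–Priya–Esperanza; Wiremu–David–Esperanza.
That gives 2 distinct shortest paths.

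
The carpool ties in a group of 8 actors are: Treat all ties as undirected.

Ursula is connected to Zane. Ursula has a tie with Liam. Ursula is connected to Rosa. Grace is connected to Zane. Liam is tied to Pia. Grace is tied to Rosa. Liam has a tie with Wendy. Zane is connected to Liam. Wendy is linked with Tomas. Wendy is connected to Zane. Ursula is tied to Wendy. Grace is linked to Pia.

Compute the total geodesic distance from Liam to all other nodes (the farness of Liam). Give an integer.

Distances from Liam: Grace:2, Pia:1, Rosa:2, Tomas:2, Ursula:1, Wendy:1, Zane:1.
Sum = 2 + 1 + 2 + 2 + 1 + 1 + 1 = 10.

10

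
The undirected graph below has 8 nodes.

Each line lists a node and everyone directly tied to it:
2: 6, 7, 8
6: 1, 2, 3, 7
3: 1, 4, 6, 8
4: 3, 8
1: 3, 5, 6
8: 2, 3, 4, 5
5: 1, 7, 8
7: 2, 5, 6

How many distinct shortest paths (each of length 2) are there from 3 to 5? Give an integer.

The shortest distance is 2. The length-2 paths are: 3–8–5; 3–1–5.
That gives 2 distinct shortest paths.

2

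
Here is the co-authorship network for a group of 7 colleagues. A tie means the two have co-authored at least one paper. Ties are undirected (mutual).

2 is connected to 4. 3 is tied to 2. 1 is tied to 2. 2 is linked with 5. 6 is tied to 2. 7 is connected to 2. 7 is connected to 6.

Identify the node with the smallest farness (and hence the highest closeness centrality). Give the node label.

2

Farness (sum of distances to all others) for each node — 1:11, 2:6, 3:11, 4:11, 5:11, 6:10, 7:10.
The smallest farness is 6, for 2, so 2 has the highest closeness.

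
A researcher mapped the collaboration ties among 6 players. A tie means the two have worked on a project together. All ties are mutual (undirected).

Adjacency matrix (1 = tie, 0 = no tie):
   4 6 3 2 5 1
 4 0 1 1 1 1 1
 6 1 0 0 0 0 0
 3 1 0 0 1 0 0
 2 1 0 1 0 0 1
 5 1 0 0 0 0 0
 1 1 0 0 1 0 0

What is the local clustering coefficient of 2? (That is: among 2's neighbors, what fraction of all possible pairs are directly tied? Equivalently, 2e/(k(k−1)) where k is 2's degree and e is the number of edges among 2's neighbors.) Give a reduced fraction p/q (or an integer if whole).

2/3

2's neighbors: 1, 3, and 4 (k = 3).
Possible neighbor pairs: C(3,2) = 3. Edges among them: 1–4, 3–4 → e = 2.
Clustering(2) = 2/3.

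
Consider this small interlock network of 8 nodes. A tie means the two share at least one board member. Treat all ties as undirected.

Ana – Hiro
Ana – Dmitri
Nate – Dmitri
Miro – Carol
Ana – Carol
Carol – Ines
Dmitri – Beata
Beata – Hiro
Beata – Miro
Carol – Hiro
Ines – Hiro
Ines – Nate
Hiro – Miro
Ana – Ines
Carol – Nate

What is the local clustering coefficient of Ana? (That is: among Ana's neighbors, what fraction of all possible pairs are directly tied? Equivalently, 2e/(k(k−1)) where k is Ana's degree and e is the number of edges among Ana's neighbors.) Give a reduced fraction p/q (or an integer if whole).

1/2

Ana's neighbors: Carol, Dmitri, Hiro, and Ines (k = 4).
Possible neighbor pairs: C(4,2) = 6. Edges among them: Carol–Hiro, Carol–Ines, Hiro–Ines → e = 3.
Clustering(Ana) = 3/6 = 1/2.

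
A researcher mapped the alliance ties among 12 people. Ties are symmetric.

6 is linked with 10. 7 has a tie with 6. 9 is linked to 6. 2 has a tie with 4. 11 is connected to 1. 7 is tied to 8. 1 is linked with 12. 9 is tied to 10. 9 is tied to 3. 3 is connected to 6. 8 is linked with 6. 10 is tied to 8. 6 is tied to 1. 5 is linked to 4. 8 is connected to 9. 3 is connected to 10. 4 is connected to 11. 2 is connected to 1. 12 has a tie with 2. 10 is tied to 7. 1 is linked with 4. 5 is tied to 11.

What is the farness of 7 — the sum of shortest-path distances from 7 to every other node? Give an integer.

Distances from 7: 1:2, 2:3, 3:2, 4:3, 5:4, 6:1, 8:1, 9:2, 10:1, 11:3, 12:3.
Sum = 2 + 3 + 2 + 3 + 4 + 1 + 1 + 2 + 1 + 3 + 3 = 25.

25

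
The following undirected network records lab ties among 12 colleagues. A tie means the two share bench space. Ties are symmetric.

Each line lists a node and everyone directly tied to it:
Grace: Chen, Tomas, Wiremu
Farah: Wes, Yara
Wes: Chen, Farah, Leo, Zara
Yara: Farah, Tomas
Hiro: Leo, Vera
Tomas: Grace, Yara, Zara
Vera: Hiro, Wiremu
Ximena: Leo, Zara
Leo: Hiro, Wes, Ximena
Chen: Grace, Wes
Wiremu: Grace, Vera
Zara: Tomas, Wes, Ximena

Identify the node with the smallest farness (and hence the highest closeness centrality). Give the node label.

Wes

Farness (sum of distances to all others) for each node — Chen:24, Farah:27, Grace:23, Hiro:28, Leo:23, Tomas:23, Vera:30, Wes:20, Wiremu:28, Ximena:27, Yara:28, Zara:23.
The smallest farness is 20, for Wes, so Wes has the highest closeness.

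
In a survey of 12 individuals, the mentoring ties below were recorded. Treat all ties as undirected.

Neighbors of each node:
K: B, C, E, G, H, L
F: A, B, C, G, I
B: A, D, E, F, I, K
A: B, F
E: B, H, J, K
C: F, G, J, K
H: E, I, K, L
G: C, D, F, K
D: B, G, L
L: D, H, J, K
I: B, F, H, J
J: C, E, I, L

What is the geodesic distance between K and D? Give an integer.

2

One shortest route is K – B – D, which uses 2 edges, and K and D are not directly tied, so nothing shorter exists. So d(K,D) = 2.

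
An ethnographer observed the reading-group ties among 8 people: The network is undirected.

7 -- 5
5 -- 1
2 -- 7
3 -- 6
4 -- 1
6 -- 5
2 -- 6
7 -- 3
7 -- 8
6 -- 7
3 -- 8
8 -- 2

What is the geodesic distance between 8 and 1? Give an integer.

One shortest route is 8 – 7 – 5 – 1, which uses 3 edges, and at distance 2 from 8 we only reach {5, 6}, which does not include 1. So d(8,1) = 3.

3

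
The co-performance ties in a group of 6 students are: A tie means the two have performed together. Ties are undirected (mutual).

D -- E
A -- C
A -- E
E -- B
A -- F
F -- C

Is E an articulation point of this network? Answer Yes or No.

Yes

Removing E leaves {D} with no path to {B}, so the network splits into 3 components. E is a cut vertex.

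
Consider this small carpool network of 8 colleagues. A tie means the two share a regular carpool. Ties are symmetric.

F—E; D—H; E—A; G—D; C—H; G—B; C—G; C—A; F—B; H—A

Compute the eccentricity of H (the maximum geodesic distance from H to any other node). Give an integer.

3

Distances from H: A:1, B:3, C:1, D:1, E:2, F:3, G:2.
The largest is 3 (to F and B), so the eccentricity of H is 3.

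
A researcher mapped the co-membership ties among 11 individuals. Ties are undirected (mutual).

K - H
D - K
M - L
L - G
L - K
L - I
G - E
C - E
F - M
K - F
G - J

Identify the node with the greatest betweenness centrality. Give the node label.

Unnormalized betweenness of each node: C:0, D:0, E:9, F:3/2, G:23, H:0, I:0, J:0, K:20, L:61/2, M:3.
L has the largest value, 61/2, making it the main broker — the node through which the most shortest paths run.

L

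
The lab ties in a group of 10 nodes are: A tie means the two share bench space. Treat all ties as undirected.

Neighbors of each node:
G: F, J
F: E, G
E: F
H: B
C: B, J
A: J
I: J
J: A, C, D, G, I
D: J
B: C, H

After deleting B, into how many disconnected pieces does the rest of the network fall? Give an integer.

Without B, the remaining ties split the others into: {A, C, D, E, F, G, I, J}; {H}.
That's 2 separate components.

2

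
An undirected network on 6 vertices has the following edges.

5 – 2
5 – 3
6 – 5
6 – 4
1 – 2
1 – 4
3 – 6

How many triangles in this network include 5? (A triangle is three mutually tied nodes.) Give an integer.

5's neighbors: 2, 3, and 6.
Neighbor pairs that are themselves tied: 5–3–6. Each forms one triangle with 5, for 1 in total.

1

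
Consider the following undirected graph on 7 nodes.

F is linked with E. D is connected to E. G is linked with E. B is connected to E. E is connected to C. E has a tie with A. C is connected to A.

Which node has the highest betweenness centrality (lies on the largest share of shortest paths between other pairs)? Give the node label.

Unnormalized betweenness of each node: A:0, B:0, C:0, D:0, E:14, F:0, G:0.
E has the largest value, 14, making it the main broker — the node through which the most shortest paths run.

E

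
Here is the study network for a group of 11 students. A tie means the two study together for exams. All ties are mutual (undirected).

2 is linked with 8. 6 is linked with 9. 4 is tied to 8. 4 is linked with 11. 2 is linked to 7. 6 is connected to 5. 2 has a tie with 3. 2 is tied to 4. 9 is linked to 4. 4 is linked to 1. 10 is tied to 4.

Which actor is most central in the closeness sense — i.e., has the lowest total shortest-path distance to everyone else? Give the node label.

4

Farness (sum of distances to all others) for each node — 1:24, 2:19, 3:28, 4:15, 5:36, 6:27, 7:28, 8:21, 9:20, 10:24, 11:24.
The smallest farness is 15, for 4, so 4 has the highest closeness.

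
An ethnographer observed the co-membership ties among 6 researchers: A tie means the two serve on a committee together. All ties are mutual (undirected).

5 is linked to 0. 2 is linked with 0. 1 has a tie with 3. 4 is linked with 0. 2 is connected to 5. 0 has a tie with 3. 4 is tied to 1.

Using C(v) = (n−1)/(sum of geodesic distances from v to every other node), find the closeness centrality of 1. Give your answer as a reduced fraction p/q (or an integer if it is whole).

Distances from 1: 0:2, 2:3, 3:1, 4:1, 5:3. Sum = 10.
n = 6, so closeness = 5/10 = 1/2.

1/2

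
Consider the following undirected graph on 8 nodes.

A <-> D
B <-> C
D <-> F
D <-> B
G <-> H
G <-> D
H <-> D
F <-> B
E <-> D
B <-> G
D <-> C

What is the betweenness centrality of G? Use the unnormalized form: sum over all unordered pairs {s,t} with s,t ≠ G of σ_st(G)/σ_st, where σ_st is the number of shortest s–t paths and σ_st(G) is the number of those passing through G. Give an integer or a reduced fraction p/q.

1/2

Pairs whose geodesics pass through G — B–H: 1/2.
All other pairs contribute 0.
Summing the contributions gives betweenness(G) = 1/2.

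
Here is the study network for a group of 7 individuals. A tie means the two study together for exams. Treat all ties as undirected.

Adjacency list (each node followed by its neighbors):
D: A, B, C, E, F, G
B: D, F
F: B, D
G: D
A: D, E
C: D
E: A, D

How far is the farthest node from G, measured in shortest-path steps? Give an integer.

2

Distances from G: A:2, B:2, C:2, D:1, E:2, F:2.
The largest is 2 (to A, F, C, E, and B), so the eccentricity of G is 2.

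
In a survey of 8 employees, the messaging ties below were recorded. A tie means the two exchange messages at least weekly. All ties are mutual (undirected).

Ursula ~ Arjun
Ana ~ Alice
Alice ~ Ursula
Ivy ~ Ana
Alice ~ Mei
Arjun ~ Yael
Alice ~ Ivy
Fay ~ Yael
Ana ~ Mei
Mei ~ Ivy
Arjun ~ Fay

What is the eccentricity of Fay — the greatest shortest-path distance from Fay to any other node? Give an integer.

4

Distances from Fay: Alice:3, Ana:4, Arjun:1, Ivy:4, Mei:4, Ursula:2, Yael:1.
The largest is 4 (to Mei, Ana, and Ivy), so the eccentricity of Fay is 4.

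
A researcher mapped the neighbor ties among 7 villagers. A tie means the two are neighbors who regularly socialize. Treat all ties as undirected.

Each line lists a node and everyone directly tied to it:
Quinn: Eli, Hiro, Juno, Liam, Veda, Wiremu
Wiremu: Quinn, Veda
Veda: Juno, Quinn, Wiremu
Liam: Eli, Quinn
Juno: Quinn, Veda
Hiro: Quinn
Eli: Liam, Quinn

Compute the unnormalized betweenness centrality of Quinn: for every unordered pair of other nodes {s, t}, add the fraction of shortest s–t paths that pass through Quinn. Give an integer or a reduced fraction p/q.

Pairs whose geodesics pass through Quinn — Wiremu–Liam: 1; Wiremu–Hiro: 1; Wiremu–Juno: 1/2; Wiremu–Eli: 1; Liam–Hiro: 1; Liam–Juno: 1; Liam–Veda: 1; Hiro–Juno: 1; Hiro–Veda: 1; Hiro–Eli: 1; Juno–Eli: 1; Veda–Eli: 1.
All other pairs contribute 0.
Summing the contributions gives betweenness(Quinn) = 23/2.

23/2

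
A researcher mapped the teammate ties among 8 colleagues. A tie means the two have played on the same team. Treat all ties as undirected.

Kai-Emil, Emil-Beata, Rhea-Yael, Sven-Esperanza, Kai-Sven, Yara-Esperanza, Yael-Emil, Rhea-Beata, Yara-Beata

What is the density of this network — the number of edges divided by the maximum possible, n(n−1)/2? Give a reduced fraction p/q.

There are 9 edges and 8 nodes, so the maximum possible is C(8,2) = 28.
Density = 9/28.

9/28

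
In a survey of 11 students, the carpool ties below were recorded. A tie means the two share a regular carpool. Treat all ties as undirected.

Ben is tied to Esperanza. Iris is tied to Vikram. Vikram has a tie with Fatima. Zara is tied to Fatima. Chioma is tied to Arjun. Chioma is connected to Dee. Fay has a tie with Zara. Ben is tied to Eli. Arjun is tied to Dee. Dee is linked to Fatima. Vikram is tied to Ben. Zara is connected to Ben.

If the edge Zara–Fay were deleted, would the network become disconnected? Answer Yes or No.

Yes

Without the Zara–Fay edge there is no alternate route between Zara and Fay, so the network disconnects. It is a bridge.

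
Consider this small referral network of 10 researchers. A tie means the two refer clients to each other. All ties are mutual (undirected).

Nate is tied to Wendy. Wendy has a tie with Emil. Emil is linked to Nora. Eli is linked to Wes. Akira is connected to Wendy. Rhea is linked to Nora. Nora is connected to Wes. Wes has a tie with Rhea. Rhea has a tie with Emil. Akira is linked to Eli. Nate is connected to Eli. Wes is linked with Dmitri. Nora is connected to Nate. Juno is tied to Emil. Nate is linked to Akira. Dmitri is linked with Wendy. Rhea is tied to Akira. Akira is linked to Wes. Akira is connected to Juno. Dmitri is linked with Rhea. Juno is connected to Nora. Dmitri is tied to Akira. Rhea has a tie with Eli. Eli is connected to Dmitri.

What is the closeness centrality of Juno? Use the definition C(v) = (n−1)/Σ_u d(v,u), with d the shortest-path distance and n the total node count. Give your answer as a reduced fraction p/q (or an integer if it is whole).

3/5

Distances from Juno: Akira:1, Dmitri:2, Eli:2, Emil:1, Nate:2, Nora:1, Rhea:2, Wendy:2, Wes:2. Sum = 15.
n = 10, so closeness = 9/15 = 3/5.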